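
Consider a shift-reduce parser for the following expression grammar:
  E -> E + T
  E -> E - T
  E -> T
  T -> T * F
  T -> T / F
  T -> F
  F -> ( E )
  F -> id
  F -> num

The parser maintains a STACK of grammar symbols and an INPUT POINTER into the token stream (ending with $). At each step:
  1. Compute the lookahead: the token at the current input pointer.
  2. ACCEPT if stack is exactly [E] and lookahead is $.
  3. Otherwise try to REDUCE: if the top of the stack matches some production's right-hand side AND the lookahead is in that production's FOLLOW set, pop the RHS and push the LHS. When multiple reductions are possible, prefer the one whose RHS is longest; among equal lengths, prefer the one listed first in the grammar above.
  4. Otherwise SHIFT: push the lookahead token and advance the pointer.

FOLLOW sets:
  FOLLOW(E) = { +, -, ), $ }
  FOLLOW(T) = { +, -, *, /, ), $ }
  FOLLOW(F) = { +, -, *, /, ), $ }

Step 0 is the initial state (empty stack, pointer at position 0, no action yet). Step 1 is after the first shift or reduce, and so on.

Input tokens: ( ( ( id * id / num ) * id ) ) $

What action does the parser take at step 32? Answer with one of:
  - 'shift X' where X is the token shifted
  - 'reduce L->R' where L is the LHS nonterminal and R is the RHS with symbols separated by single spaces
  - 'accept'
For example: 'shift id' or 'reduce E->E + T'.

Step 1: shift (. Stack=[(] ptr=1 lookahead=( remaining=[( ( id * id / num ) * id ) ) $]
Step 2: shift (. Stack=[( (] ptr=2 lookahead=( remaining=[( id * id / num ) * id ) ) $]
Step 3: shift (. Stack=[( ( (] ptr=3 lookahead=id remaining=[id * id / num ) * id ) ) $]
Step 4: shift id. Stack=[( ( ( id] ptr=4 lookahead=* remaining=[* id / num ) * id ) ) $]
Step 5: reduce F->id. Stack=[( ( ( F] ptr=4 lookahead=* remaining=[* id / num ) * id ) ) $]
Step 6: reduce T->F. Stack=[( ( ( T] ptr=4 lookahead=* remaining=[* id / num ) * id ) ) $]
Step 7: shift *. Stack=[( ( ( T *] ptr=5 lookahead=id remaining=[id / num ) * id ) ) $]
Step 8: shift id. Stack=[( ( ( T * id] ptr=6 lookahead=/ remaining=[/ num ) * id ) ) $]
Step 9: reduce F->id. Stack=[( ( ( T * F] ptr=6 lookahead=/ remaining=[/ num ) * id ) ) $]
Step 10: reduce T->T * F. Stack=[( ( ( T] ptr=6 lookahead=/ remaining=[/ num ) * id ) ) $]
Step 11: shift /. Stack=[( ( ( T /] ptr=7 lookahead=num remaining=[num ) * id ) ) $]
Step 12: shift num. Stack=[( ( ( T / num] ptr=8 lookahead=) remaining=[) * id ) ) $]
Step 13: reduce F->num. Stack=[( ( ( T / F] ptr=8 lookahead=) remaining=[) * id ) ) $]
Step 14: reduce T->T / F. Stack=[( ( ( T] ptr=8 lookahead=) remaining=[) * id ) ) $]
Step 15: reduce E->T. Stack=[( ( ( E] ptr=8 lookahead=) remaining=[) * id ) ) $]
Step 16: shift ). Stack=[( ( ( E )] ptr=9 lookahead=* remaining=[* id ) ) $]
Step 17: reduce F->( E ). Stack=[( ( F] ptr=9 lookahead=* remaining=[* id ) ) $]
Step 18: reduce T->F. Stack=[( ( T] ptr=9 lookahead=* remaining=[* id ) ) $]
Step 19: shift *. Stack=[( ( T *] ptr=10 lookahead=id remaining=[id ) ) $]
Step 20: shift id. Stack=[( ( T * id] ptr=11 lookahead=) remaining=[) ) $]
Step 21: reduce F->id. Stack=[( ( T * F] ptr=11 lookahead=) remaining=[) ) $]
Step 22: reduce T->T * F. Stack=[( ( T] ptr=11 lookahead=) remaining=[) ) $]
Step 23: reduce E->T. Stack=[( ( E] ptr=11 lookahead=) remaining=[) ) $]
Step 24: shift ). Stack=[( ( E )] ptr=12 lookahead=) remaining=[) $]
Step 25: reduce F->( E ). Stack=[( F] ptr=12 lookahead=) remaining=[) $]
Step 26: reduce T->F. Stack=[( T] ptr=12 lookahead=) remaining=[) $]
Step 27: reduce E->T. Stack=[( E] ptr=12 lookahead=) remaining=[) $]
Step 28: shift ). Stack=[( E )] ptr=13 lookahead=$ remaining=[$]
Step 29: reduce F->( E ). Stack=[F] ptr=13 lookahead=$ remaining=[$]
Step 30: reduce T->F. Stack=[T] ptr=13 lookahead=$ remaining=[$]
Step 31: reduce E->T. Stack=[E] ptr=13 lookahead=$ remaining=[$]
Step 32: accept. Stack=[E] ptr=13 lookahead=$ remaining=[$]

Answer: accept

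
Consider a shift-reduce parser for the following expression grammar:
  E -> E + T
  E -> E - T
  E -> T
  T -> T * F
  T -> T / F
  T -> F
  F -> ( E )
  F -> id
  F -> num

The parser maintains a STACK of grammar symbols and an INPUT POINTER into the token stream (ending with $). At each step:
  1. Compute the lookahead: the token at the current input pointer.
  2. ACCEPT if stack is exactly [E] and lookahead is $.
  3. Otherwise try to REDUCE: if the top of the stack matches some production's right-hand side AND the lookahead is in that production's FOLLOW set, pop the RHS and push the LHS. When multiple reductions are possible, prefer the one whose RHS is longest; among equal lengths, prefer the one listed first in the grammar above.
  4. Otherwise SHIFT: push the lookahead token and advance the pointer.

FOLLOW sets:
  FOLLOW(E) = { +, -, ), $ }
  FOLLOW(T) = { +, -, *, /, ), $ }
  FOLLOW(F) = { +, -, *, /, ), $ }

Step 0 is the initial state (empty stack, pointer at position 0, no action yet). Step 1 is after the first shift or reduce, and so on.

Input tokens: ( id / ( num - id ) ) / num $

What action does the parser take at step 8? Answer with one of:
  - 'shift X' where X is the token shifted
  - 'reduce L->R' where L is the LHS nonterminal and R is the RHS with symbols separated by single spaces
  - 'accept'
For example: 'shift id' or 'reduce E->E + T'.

Answer: reduce F->num

Derivation:
Step 1: shift (. Stack=[(] ptr=1 lookahead=id remaining=[id / ( num - id ) ) / num $]
Step 2: shift id. Stack=[( id] ptr=2 lookahead=/ remaining=[/ ( num - id ) ) / num $]
Step 3: reduce F->id. Stack=[( F] ptr=2 lookahead=/ remaining=[/ ( num - id ) ) / num $]
Step 4: reduce T->F. Stack=[( T] ptr=2 lookahead=/ remaining=[/ ( num - id ) ) / num $]
Step 5: shift /. Stack=[( T /] ptr=3 lookahead=( remaining=[( num - id ) ) / num $]
Step 6: shift (. Stack=[( T / (] ptr=4 lookahead=num remaining=[num - id ) ) / num $]
Step 7: shift num. Stack=[( T / ( num] ptr=5 lookahead=- remaining=[- id ) ) / num $]
Step 8: reduce F->num. Stack=[( T / ( F] ptr=5 lookahead=- remaining=[- id ) ) / num $]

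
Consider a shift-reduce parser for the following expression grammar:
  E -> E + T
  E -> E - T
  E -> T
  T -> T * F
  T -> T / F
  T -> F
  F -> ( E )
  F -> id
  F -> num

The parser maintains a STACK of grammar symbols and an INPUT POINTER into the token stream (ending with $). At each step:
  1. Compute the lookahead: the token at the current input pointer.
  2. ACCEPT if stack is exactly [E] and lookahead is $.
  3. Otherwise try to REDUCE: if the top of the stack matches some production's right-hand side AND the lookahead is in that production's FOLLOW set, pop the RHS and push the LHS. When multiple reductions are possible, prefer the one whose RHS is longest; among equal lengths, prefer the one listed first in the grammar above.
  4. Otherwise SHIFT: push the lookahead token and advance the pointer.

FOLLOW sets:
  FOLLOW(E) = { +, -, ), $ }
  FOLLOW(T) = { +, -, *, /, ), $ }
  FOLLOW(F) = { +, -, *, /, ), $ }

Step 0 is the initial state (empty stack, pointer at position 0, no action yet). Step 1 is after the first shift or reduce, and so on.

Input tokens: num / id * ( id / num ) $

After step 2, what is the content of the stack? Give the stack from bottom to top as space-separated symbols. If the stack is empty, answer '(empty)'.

Answer: F

Derivation:
Step 1: shift num. Stack=[num] ptr=1 lookahead=/ remaining=[/ id * ( id / num ) $]
Step 2: reduce F->num. Stack=[F] ptr=1 lookahead=/ remaining=[/ id * ( id / num ) $]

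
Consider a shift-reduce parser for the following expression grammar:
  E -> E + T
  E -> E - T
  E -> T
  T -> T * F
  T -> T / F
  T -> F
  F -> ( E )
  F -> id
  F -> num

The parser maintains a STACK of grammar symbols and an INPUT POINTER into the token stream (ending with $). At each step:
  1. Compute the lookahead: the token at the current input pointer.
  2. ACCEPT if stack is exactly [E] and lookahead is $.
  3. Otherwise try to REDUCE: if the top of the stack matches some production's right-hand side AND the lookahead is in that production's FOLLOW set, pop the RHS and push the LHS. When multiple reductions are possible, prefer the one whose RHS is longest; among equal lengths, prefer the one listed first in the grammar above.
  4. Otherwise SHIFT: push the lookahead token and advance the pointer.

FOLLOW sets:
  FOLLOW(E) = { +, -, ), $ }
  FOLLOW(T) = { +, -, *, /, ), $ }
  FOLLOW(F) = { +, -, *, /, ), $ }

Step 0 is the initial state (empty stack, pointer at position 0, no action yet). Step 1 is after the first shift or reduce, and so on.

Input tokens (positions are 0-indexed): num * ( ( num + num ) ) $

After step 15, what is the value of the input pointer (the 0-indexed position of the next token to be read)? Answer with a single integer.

Answer: 7

Derivation:
Step 1: shift num. Stack=[num] ptr=1 lookahead=* remaining=[* ( ( num + num ) ) $]
Step 2: reduce F->num. Stack=[F] ptr=1 lookahead=* remaining=[* ( ( num + num ) ) $]
Step 3: reduce T->F. Stack=[T] ptr=1 lookahead=* remaining=[* ( ( num + num ) ) $]
Step 4: shift *. Stack=[T *] ptr=2 lookahead=( remaining=[( ( num + num ) ) $]
Step 5: shift (. Stack=[T * (] ptr=3 lookahead=( remaining=[( num + num ) ) $]
Step 6: shift (. Stack=[T * ( (] ptr=4 lookahead=num remaining=[num + num ) ) $]
Step 7: shift num. Stack=[T * ( ( num] ptr=5 lookahead=+ remaining=[+ num ) ) $]
Step 8: reduce F->num. Stack=[T * ( ( F] ptr=5 lookahead=+ remaining=[+ num ) ) $]
Step 9: reduce T->F. Stack=[T * ( ( T] ptr=5 lookahead=+ remaining=[+ num ) ) $]
Step 10: reduce E->T. Stack=[T * ( ( E] ptr=5 lookahead=+ remaining=[+ num ) ) $]
Step 11: shift +. Stack=[T * ( ( E +] ptr=6 lookahead=num remaining=[num ) ) $]
Step 12: shift num. Stack=[T * ( ( E + num] ptr=7 lookahead=) remaining=[) ) $]
Step 13: reduce F->num. Stack=[T * ( ( E + F] ptr=7 lookahead=) remaining=[) ) $]
Step 14: reduce T->F. Stack=[T * ( ( E + T] ptr=7 lookahead=) remaining=[) ) $]
Step 15: reduce E->E + T. Stack=[T * ( ( E] ptr=7 lookahead=) remaining=[) ) $]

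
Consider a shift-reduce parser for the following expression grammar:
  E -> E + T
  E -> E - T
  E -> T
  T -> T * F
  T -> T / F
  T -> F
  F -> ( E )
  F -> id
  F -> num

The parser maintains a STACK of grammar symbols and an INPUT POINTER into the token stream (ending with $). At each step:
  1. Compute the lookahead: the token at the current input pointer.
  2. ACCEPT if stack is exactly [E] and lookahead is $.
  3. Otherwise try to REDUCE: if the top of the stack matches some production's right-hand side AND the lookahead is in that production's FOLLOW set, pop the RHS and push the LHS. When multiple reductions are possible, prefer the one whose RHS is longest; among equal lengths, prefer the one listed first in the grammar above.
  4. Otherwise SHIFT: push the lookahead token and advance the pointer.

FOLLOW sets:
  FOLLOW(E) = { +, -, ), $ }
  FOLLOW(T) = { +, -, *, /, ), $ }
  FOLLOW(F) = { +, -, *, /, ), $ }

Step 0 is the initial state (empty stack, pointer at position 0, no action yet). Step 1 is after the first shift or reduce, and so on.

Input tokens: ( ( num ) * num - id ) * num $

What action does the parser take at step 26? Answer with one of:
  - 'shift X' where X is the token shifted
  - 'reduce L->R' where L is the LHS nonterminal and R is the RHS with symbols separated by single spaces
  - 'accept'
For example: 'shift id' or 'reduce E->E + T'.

Step 1: shift (. Stack=[(] ptr=1 lookahead=( remaining=[( num ) * num - id ) * num $]
Step 2: shift (. Stack=[( (] ptr=2 lookahead=num remaining=[num ) * num - id ) * num $]
Step 3: shift num. Stack=[( ( num] ptr=3 lookahead=) remaining=[) * num - id ) * num $]
Step 4: reduce F->num. Stack=[( ( F] ptr=3 lookahead=) remaining=[) * num - id ) * num $]
Step 5: reduce T->F. Stack=[( ( T] ptr=3 lookahead=) remaining=[) * num - id ) * num $]
Step 6: reduce E->T. Stack=[( ( E] ptr=3 lookahead=) remaining=[) * num - id ) * num $]
Step 7: shift ). Stack=[( ( E )] ptr=4 lookahead=* remaining=[* num - id ) * num $]
Step 8: reduce F->( E ). Stack=[( F] ptr=4 lookahead=* remaining=[* num - id ) * num $]
Step 9: reduce T->F. Stack=[( T] ptr=4 lookahead=* remaining=[* num - id ) * num $]
Step 10: shift *. Stack=[( T *] ptr=5 lookahead=num remaining=[num - id ) * num $]
Step 11: shift num. Stack=[( T * num] ptr=6 lookahead=- remaining=[- id ) * num $]
Step 12: reduce F->num. Stack=[( T * F] ptr=6 lookahead=- remaining=[- id ) * num $]
Step 13: reduce T->T * F. Stack=[( T] ptr=6 lookahead=- remaining=[- id ) * num $]
Step 14: reduce E->T. Stack=[( E] ptr=6 lookahead=- remaining=[- id ) * num $]
Step 15: shift -. Stack=[( E -] ptr=7 lookahead=id remaining=[id ) * num $]
Step 16: shift id. Stack=[( E - id] ptr=8 lookahead=) remaining=[) * num $]
Step 17: reduce F->id. Stack=[( E - F] ptr=8 lookahead=) remaining=[) * num $]
Step 18: reduce T->F. Stack=[( E - T] ptr=8 lookahead=) remaining=[) * num $]
Step 19: reduce E->E - T. Stack=[( E] ptr=8 lookahead=) remaining=[) * num $]
Step 20: shift ). Stack=[( E )] ptr=9 lookahead=* remaining=[* num $]
Step 21: reduce F->( E ). Stack=[F] ptr=9 lookahead=* remaining=[* num $]
Step 22: reduce T->F. Stack=[T] ptr=9 lookahead=* remaining=[* num $]
Step 23: shift *. Stack=[T *] ptr=10 lookahead=num remaining=[num $]
Step 24: shift num. Stack=[T * num] ptr=11 lookahead=$ remaining=[$]
Step 25: reduce F->num. Stack=[T * F] ptr=11 lookahead=$ remaining=[$]
Step 26: reduce T->T * F. Stack=[T] ptr=11 lookahead=$ remaining=[$]

Answer: reduce T->T * F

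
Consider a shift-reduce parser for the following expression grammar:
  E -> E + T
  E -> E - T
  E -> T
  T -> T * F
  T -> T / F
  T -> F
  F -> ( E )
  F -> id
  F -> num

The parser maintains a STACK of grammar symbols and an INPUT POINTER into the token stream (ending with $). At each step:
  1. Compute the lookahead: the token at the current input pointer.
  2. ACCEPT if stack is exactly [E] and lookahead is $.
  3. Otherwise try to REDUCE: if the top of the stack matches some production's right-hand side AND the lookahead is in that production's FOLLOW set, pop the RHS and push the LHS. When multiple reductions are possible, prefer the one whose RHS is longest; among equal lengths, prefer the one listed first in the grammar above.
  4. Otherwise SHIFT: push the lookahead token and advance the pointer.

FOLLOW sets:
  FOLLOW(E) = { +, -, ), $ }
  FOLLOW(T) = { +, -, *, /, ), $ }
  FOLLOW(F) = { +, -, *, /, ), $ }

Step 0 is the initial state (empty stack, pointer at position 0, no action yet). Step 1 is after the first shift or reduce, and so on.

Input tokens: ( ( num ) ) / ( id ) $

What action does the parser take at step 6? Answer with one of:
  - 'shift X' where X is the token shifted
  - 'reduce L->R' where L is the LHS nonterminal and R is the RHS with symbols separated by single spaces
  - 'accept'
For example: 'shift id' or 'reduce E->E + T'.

Answer: reduce E->T

Derivation:
Step 1: shift (. Stack=[(] ptr=1 lookahead=( remaining=[( num ) ) / ( id ) $]
Step 2: shift (. Stack=[( (] ptr=2 lookahead=num remaining=[num ) ) / ( id ) $]
Step 3: shift num. Stack=[( ( num] ptr=3 lookahead=) remaining=[) ) / ( id ) $]
Step 4: reduce F->num. Stack=[( ( F] ptr=3 lookahead=) remaining=[) ) / ( id ) $]
Step 5: reduce T->F. Stack=[( ( T] ptr=3 lookahead=) remaining=[) ) / ( id ) $]
Step 6: reduce E->T. Stack=[( ( E] ptr=3 lookahead=) remaining=[) ) / ( id ) $]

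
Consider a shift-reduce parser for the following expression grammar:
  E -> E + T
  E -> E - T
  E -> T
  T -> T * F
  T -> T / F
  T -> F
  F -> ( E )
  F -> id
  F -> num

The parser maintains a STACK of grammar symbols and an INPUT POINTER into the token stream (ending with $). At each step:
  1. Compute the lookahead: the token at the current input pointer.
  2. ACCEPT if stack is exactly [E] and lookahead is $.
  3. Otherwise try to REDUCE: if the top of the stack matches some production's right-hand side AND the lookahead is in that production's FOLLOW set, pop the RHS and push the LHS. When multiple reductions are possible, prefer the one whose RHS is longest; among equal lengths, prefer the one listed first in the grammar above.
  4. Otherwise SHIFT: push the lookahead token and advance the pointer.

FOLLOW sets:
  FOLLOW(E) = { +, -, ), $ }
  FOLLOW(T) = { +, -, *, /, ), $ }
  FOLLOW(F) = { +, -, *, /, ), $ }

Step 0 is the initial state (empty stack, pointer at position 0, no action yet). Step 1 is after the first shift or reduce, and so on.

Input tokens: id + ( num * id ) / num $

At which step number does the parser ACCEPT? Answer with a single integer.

Answer: 23

Derivation:
Step 1: shift id. Stack=[id] ptr=1 lookahead=+ remaining=[+ ( num * id ) / num $]
Step 2: reduce F->id. Stack=[F] ptr=1 lookahead=+ remaining=[+ ( num * id ) / num $]
Step 3: reduce T->F. Stack=[T] ptr=1 lookahead=+ remaining=[+ ( num * id ) / num $]
Step 4: reduce E->T. Stack=[E] ptr=1 lookahead=+ remaining=[+ ( num * id ) / num $]
Step 5: shift +. Stack=[E +] ptr=2 lookahead=( remaining=[( num * id ) / num $]
Step 6: shift (. Stack=[E + (] ptr=3 lookahead=num remaining=[num * id ) / num $]
Step 7: shift num. Stack=[E + ( num] ptr=4 lookahead=* remaining=[* id ) / num $]
Step 8: reduce F->num. Stack=[E + ( F] ptr=4 lookahead=* remaining=[* id ) / num $]
Step 9: reduce T->F. Stack=[E + ( T] ptr=4 lookahead=* remaining=[* id ) / num $]
Step 10: shift *. Stack=[E + ( T *] ptr=5 lookahead=id remaining=[id ) / num $]
Step 11: shift id. Stack=[E + ( T * id] ptr=6 lookahead=) remaining=[) / num $]
Step 12: reduce F->id. Stack=[E + ( T * F] ptr=6 lookahead=) remaining=[) / num $]
Step 13: reduce T->T * F. Stack=[E + ( T] ptr=6 lookahead=) remaining=[) / num $]
Step 14: reduce E->T. Stack=[E + ( E] ptr=6 lookahead=) remaining=[) / num $]
Step 15: shift ). Stack=[E + ( E )] ptr=7 lookahead=/ remaining=[/ num $]
Step 16: reduce F->( E ). Stack=[E + F] ptr=7 lookahead=/ remaining=[/ num $]
Step 17: reduce T->F. Stack=[E + T] ptr=7 lookahead=/ remaining=[/ num $]
Step 18: shift /. Stack=[E + T /] ptr=8 lookahead=num remaining=[num $]
Step 19: shift num. Stack=[E + T / num] ptr=9 lookahead=$ remaining=[$]
Step 20: reduce F->num. Stack=[E + T / F] ptr=9 lookahead=$ remaining=[$]
Step 21: reduce T->T / F. Stack=[E + T] ptr=9 lookahead=$ remaining=[$]
Step 22: reduce E->E + T. Stack=[E] ptr=9 lookahead=$ remaining=[$]
Step 23: accept. Stack=[E] ptr=9 lookahead=$ remaining=[$]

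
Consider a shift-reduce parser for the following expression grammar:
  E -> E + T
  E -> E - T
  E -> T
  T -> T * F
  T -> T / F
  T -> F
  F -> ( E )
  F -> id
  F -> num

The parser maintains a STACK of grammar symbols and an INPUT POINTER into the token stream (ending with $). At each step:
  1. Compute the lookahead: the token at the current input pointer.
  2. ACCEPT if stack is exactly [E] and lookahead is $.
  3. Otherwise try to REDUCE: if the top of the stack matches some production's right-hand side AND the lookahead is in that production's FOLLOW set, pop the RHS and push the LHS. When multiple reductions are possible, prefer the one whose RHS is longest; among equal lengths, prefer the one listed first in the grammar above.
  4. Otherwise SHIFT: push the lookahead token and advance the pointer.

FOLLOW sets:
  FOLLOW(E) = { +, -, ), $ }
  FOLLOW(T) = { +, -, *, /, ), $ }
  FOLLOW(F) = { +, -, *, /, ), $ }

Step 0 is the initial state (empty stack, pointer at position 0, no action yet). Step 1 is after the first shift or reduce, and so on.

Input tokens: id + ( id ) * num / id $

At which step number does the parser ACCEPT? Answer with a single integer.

Answer: 23

Derivation:
Step 1: shift id. Stack=[id] ptr=1 lookahead=+ remaining=[+ ( id ) * num / id $]
Step 2: reduce F->id. Stack=[F] ptr=1 lookahead=+ remaining=[+ ( id ) * num / id $]
Step 3: reduce T->F. Stack=[T] ptr=1 lookahead=+ remaining=[+ ( id ) * num / id $]
Step 4: reduce E->T. Stack=[E] ptr=1 lookahead=+ remaining=[+ ( id ) * num / id $]
Step 5: shift +. Stack=[E +] ptr=2 lookahead=( remaining=[( id ) * num / id $]
Step 6: shift (. Stack=[E + (] ptr=3 lookahead=id remaining=[id ) * num / id $]
Step 7: shift id. Stack=[E + ( id] ptr=4 lookahead=) remaining=[) * num / id $]
Step 8: reduce F->id. Stack=[E + ( F] ptr=4 lookahead=) remaining=[) * num / id $]
Step 9: reduce T->F. Stack=[E + ( T] ptr=4 lookahead=) remaining=[) * num / id $]
Step 10: reduce E->T. Stack=[E + ( E] ptr=4 lookahead=) remaining=[) * num / id $]
Step 11: shift ). Stack=[E + ( E )] ptr=5 lookahead=* remaining=[* num / id $]
Step 12: reduce F->( E ). Stack=[E + F] ptr=5 lookahead=* remaining=[* num / id $]
Step 13: reduce T->F. Stack=[E + T] ptr=5 lookahead=* remaining=[* num / id $]
Step 14: shift *. Stack=[E + T *] ptr=6 lookahead=num remaining=[num / id $]
Step 15: shift num. Stack=[E + T * num] ptr=7 lookahead=/ remaining=[/ id $]
Step 16: reduce F->num. Stack=[E + T * F] ptr=7 lookahead=/ remaining=[/ id $]
Step 17: reduce T->T * F. Stack=[E + T] ptr=7 lookahead=/ remaining=[/ id $]
Step 18: shift /. Stack=[E + T /] ptr=8 lookahead=id remaining=[id $]
Step 19: shift id. Stack=[E + T / id] ptr=9 lookahead=$ remaining=[$]
Step 20: reduce F->id. Stack=[E + T / F] ptr=9 lookahead=$ remaining=[$]
Step 21: reduce T->T / F. Stack=[E + T] ptr=9 lookahead=$ remaining=[$]
Step 22: reduce E->E + T. Stack=[E] ptr=9 lookahead=$ remaining=[$]
Step 23: accept. Stack=[E] ptr=9 lookahead=$ remaining=[$]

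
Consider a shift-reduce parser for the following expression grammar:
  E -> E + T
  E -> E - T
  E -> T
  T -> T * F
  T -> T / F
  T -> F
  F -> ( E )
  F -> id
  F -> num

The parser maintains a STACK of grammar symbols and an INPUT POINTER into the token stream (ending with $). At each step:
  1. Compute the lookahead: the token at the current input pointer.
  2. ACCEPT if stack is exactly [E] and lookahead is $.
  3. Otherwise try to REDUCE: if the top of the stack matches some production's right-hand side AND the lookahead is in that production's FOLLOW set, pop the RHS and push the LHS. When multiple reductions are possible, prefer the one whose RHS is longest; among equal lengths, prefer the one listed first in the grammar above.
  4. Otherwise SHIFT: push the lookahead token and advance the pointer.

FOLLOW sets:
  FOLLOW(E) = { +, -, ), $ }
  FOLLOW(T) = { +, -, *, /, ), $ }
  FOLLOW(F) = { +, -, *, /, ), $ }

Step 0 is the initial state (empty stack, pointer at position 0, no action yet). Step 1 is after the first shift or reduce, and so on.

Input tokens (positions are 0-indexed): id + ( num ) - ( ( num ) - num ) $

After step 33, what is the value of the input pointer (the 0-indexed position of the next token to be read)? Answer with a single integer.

Answer: 13

Derivation:
Step 1: shift id. Stack=[id] ptr=1 lookahead=+ remaining=[+ ( num ) - ( ( num ) - num ) $]
Step 2: reduce F->id. Stack=[F] ptr=1 lookahead=+ remaining=[+ ( num ) - ( ( num ) - num ) $]
Step 3: reduce T->F. Stack=[T] ptr=1 lookahead=+ remaining=[+ ( num ) - ( ( num ) - num ) $]
Step 4: reduce E->T. Stack=[E] ptr=1 lookahead=+ remaining=[+ ( num ) - ( ( num ) - num ) $]
Step 5: shift +. Stack=[E +] ptr=2 lookahead=( remaining=[( num ) - ( ( num ) - num ) $]
Step 6: shift (. Stack=[E + (] ptr=3 lookahead=num remaining=[num ) - ( ( num ) - num ) $]
Step 7: shift num. Stack=[E + ( num] ptr=4 lookahead=) remaining=[) - ( ( num ) - num ) $]
Step 8: reduce F->num. Stack=[E + ( F] ptr=4 lookahead=) remaining=[) - ( ( num ) - num ) $]
Step 9: reduce T->F. Stack=[E + ( T] ptr=4 lookahead=) remaining=[) - ( ( num ) - num ) $]
Step 10: reduce E->T. Stack=[E + ( E] ptr=4 lookahead=) remaining=[) - ( ( num ) - num ) $]
Step 11: shift ). Stack=[E + ( E )] ptr=5 lookahead=- remaining=[- ( ( num ) - num ) $]
Step 12: reduce F->( E ). Stack=[E + F] ptr=5 lookahead=- remaining=[- ( ( num ) - num ) $]
Step 13: reduce T->F. Stack=[E + T] ptr=5 lookahead=- remaining=[- ( ( num ) - num ) $]
Step 14: reduce E->E + T. Stack=[E] ptr=5 lookahead=- remaining=[- ( ( num ) - num ) $]
Step 15: shift -. Stack=[E -] ptr=6 lookahead=( remaining=[( ( num ) - num ) $]
Step 16: shift (. Stack=[E - (] ptr=7 lookahead=( remaining=[( num ) - num ) $]
Step 17: shift (. Stack=[E - ( (] ptr=8 lookahead=num remaining=[num ) - num ) $]
Step 18: shift num. Stack=[E - ( ( num] ptr=9 lookahead=) remaining=[) - num ) $]
Step 19: reduce F->num. Stack=[E - ( ( F] ptr=9 lookahead=) remaining=[) - num ) $]
Step 20: reduce T->F. Stack=[E - ( ( T] ptr=9 lookahead=) remaining=[) - num ) $]
Step 21: reduce E->T. Stack=[E - ( ( E] ptr=9 lookahead=) remaining=[) - num ) $]
Step 22: shift ). Stack=[E - ( ( E )] ptr=10 lookahead=- remaining=[- num ) $]
Step 23: reduce F->( E ). Stack=[E - ( F] ptr=10 lookahead=- remaining=[- num ) $]
Step 24: reduce T->F. Stack=[E - ( T] ptr=10 lookahead=- remaining=[- num ) $]
Step 25: reduce E->T. Stack=[E - ( E] ptr=10 lookahead=- remaining=[- num ) $]
Step 26: shift -. Stack=[E - ( E -] ptr=11 lookahead=num remaining=[num ) $]
Step 27: shift num. Stack=[E - ( E - num] ptr=12 lookahead=) remaining=[) $]
Step 28: reduce F->num. Stack=[E - ( E - F] ptr=12 lookahead=) remaining=[) $]
Step 29: reduce T->F. Stack=[E - ( E - T] ptr=12 lookahead=) remaining=[) $]
Step 30: reduce E->E - T. Stack=[E - ( E] ptr=12 lookahead=) remaining=[) $]
Step 31: shift ). Stack=[E - ( E )] ptr=13 lookahead=$ remaining=[$]
Step 32: reduce F->( E ). Stack=[E - F] ptr=13 lookahead=$ remaining=[$]
Step 33: reduce T->F. Stack=[E - T] ptr=13 lookahead=$ remaining=[$]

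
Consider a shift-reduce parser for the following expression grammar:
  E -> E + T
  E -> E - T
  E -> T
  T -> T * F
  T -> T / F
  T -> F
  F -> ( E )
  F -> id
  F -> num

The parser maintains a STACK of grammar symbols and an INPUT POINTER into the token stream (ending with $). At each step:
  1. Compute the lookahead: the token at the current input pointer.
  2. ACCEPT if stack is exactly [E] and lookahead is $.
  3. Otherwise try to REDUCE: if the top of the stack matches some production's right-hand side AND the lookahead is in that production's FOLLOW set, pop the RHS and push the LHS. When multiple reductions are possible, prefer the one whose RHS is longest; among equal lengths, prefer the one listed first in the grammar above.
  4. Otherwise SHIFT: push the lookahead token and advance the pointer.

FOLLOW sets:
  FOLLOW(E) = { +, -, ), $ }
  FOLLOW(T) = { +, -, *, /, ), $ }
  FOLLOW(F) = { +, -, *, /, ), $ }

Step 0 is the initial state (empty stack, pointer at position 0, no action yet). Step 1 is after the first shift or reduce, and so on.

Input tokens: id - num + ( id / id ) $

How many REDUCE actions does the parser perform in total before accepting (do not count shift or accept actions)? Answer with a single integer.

Step 1: shift id. Stack=[id] ptr=1 lookahead=- remaining=[- num + ( id / id ) $]
Step 2: reduce F->id. Stack=[F] ptr=1 lookahead=- remaining=[- num + ( id / id ) $]
Step 3: reduce T->F. Stack=[T] ptr=1 lookahead=- remaining=[- num + ( id / id ) $]
Step 4: reduce E->T. Stack=[E] ptr=1 lookahead=- remaining=[- num + ( id / id ) $]
Step 5: shift -. Stack=[E -] ptr=2 lookahead=num remaining=[num + ( id / id ) $]
Step 6: shift num. Stack=[E - num] ptr=3 lookahead=+ remaining=[+ ( id / id ) $]
Step 7: reduce F->num. Stack=[E - F] ptr=3 lookahead=+ remaining=[+ ( id / id ) $]
Step 8: reduce T->F. Stack=[E - T] ptr=3 lookahead=+ remaining=[+ ( id / id ) $]
Step 9: reduce E->E - T. Stack=[E] ptr=3 lookahead=+ remaining=[+ ( id / id ) $]
Step 10: shift +. Stack=[E +] ptr=4 lookahead=( remaining=[( id / id ) $]
Step 11: shift (. Stack=[E + (] ptr=5 lookahead=id remaining=[id / id ) $]
Step 12: shift id. Stack=[E + ( id] ptr=6 lookahead=/ remaining=[/ id ) $]
Step 13: reduce F->id. Stack=[E + ( F] ptr=6 lookahead=/ remaining=[/ id ) $]
Step 14: reduce T->F. Stack=[E + ( T] ptr=6 lookahead=/ remaining=[/ id ) $]
Step 15: shift /. Stack=[E + ( T /] ptr=7 lookahead=id remaining=[id ) $]
Step 16: shift id. Stack=[E + ( T / id] ptr=8 lookahead=) remaining=[) $]
Step 17: reduce F->id. Stack=[E + ( T / F] ptr=8 lookahead=) remaining=[) $]
Step 18: reduce T->T / F. Stack=[E + ( T] ptr=8 lookahead=) remaining=[) $]
Step 19: reduce E->T. Stack=[E + ( E] ptr=8 lookahead=) remaining=[) $]
Step 20: shift ). Stack=[E + ( E )] ptr=9 lookahead=$ remaining=[$]
Step 21: reduce F->( E ). Stack=[E + F] ptr=9 lookahead=$ remaining=[$]
Step 22: reduce T->F. Stack=[E + T] ptr=9 lookahead=$ remaining=[$]
Step 23: reduce E->E + T. Stack=[E] ptr=9 lookahead=$ remaining=[$]
Step 24: accept. Stack=[E] ptr=9 lookahead=$ remaining=[$]

Answer: 14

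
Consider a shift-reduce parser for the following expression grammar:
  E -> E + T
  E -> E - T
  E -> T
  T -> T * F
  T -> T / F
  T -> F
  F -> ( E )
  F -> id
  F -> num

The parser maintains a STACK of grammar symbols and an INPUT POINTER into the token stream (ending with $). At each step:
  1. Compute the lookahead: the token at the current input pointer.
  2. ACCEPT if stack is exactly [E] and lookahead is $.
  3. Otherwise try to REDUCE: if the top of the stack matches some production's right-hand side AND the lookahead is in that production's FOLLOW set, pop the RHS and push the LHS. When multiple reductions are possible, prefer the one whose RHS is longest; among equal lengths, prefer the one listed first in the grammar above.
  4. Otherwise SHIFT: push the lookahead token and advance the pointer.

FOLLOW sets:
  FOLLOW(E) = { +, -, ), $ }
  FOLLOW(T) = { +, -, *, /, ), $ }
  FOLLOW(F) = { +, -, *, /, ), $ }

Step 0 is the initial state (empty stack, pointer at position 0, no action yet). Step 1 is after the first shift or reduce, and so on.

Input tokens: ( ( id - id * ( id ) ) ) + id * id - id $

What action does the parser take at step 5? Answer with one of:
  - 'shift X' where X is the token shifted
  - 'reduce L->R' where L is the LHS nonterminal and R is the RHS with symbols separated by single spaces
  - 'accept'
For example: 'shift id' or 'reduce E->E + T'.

Answer: reduce T->F

Derivation:
Step 1: shift (. Stack=[(] ptr=1 lookahead=( remaining=[( id - id * ( id ) ) ) + id * id - id $]
Step 2: shift (. Stack=[( (] ptr=2 lookahead=id remaining=[id - id * ( id ) ) ) + id * id - id $]
Step 3: shift id. Stack=[( ( id] ptr=3 lookahead=- remaining=[- id * ( id ) ) ) + id * id - id $]
Step 4: reduce F->id. Stack=[( ( F] ptr=3 lookahead=- remaining=[- id * ( id ) ) ) + id * id - id $]
Step 5: reduce T->F. Stack=[( ( T] ptr=3 lookahead=- remaining=[- id * ( id ) ) ) + id * id - id $]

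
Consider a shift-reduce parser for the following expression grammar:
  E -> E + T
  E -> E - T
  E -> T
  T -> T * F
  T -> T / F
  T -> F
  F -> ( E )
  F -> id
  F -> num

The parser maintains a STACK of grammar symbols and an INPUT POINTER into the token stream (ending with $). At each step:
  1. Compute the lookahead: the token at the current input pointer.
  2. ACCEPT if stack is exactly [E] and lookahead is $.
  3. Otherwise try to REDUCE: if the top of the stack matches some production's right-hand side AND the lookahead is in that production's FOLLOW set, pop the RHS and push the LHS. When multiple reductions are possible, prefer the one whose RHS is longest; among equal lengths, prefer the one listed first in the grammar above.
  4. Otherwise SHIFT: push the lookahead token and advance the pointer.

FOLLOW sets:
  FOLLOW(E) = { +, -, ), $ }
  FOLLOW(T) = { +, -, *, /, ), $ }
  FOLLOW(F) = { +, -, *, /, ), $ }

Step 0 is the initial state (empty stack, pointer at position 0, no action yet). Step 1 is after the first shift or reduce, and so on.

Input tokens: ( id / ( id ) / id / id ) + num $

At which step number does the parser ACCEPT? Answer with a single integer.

Step 1: shift (. Stack=[(] ptr=1 lookahead=id remaining=[id / ( id ) / id / id ) + num $]
Step 2: shift id. Stack=[( id] ptr=2 lookahead=/ remaining=[/ ( id ) / id / id ) + num $]
Step 3: reduce F->id. Stack=[( F] ptr=2 lookahead=/ remaining=[/ ( id ) / id / id ) + num $]
Step 4: reduce T->F. Stack=[( T] ptr=2 lookahead=/ remaining=[/ ( id ) / id / id ) + num $]
Step 5: shift /. Stack=[( T /] ptr=3 lookahead=( remaining=[( id ) / id / id ) + num $]
Step 6: shift (. Stack=[( T / (] ptr=4 lookahead=id remaining=[id ) / id / id ) + num $]
Step 7: shift id. Stack=[( T / ( id] ptr=5 lookahead=) remaining=[) / id / id ) + num $]
Step 8: reduce F->id. Stack=[( T / ( F] ptr=5 lookahead=) remaining=[) / id / id ) + num $]
Step 9: reduce T->F. Stack=[( T / ( T] ptr=5 lookahead=) remaining=[) / id / id ) + num $]
Step 10: reduce E->T. Stack=[( T / ( E] ptr=5 lookahead=) remaining=[) / id / id ) + num $]
Step 11: shift ). Stack=[( T / ( E )] ptr=6 lookahead=/ remaining=[/ id / id ) + num $]
Step 12: reduce F->( E ). Stack=[( T / F] ptr=6 lookahead=/ remaining=[/ id / id ) + num $]
Step 13: reduce T->T / F. Stack=[( T] ptr=6 lookahead=/ remaining=[/ id / id ) + num $]
Step 14: shift /. Stack=[( T /] ptr=7 lookahead=id remaining=[id / id ) + num $]
Step 15: shift id. Stack=[( T / id] ptr=8 lookahead=/ remaining=[/ id ) + num $]
Step 16: reduce F->id. Stack=[( T / F] ptr=8 lookahead=/ remaining=[/ id ) + num $]
Step 17: reduce T->T / F. Stack=[( T] ptr=8 lookahead=/ remaining=[/ id ) + num $]
Step 18: shift /. Stack=[( T /] ptr=9 lookahead=id remaining=[id ) + num $]
Step 19: shift id. Stack=[( T / id] ptr=10 lookahead=) remaining=[) + num $]
Step 20: reduce F->id. Stack=[( T / F] ptr=10 lookahead=) remaining=[) + num $]
Step 21: reduce T->T / F. Stack=[( T] ptr=10 lookahead=) remaining=[) + num $]
Step 22: reduce E->T. Stack=[( E] ptr=10 lookahead=) remaining=[) + num $]
Step 23: shift ). Stack=[( E )] ptr=11 lookahead=+ remaining=[+ num $]
Step 24: reduce F->( E ). Stack=[F] ptr=11 lookahead=+ remaining=[+ num $]
Step 25: reduce T->F. Stack=[T] ptr=11 lookahead=+ remaining=[+ num $]
Step 26: reduce E->T. Stack=[E] ptr=11 lookahead=+ remaining=[+ num $]
Step 27: shift +. Stack=[E +] ptr=12 lookahead=num remaining=[num $]
Step 28: shift num. Stack=[E + num] ptr=13 lookahead=$ remaining=[$]
Step 29: reduce F->num. Stack=[E + F] ptr=13 lookahead=$ remaining=[$]
Step 30: reduce T->F. Stack=[E + T] ptr=13 lookahead=$ remaining=[$]
Step 31: reduce E->E + T. Stack=[E] ptr=13 lookahead=$ remaining=[$]
Step 32: accept. Stack=[E] ptr=13 lookahead=$ remaining=[$]

Answer: 32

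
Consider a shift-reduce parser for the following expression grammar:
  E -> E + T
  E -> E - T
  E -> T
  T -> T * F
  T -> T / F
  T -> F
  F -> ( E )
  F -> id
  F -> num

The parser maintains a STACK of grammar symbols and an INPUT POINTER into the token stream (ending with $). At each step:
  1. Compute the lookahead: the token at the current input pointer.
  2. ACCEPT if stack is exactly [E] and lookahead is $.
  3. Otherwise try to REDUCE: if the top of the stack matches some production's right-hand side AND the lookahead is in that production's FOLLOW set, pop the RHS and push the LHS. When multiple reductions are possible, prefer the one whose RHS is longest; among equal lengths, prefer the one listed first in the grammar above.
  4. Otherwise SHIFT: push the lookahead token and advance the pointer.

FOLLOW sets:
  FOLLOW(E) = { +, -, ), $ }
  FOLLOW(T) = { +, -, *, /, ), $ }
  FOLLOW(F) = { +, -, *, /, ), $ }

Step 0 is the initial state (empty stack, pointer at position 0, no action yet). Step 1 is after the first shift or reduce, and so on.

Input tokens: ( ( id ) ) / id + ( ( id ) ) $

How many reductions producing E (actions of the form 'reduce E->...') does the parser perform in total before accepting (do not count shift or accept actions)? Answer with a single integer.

Step 1: shift (. Stack=[(] ptr=1 lookahead=( remaining=[( id ) ) / id + ( ( id ) ) $]
Step 2: shift (. Stack=[( (] ptr=2 lookahead=id remaining=[id ) ) / id + ( ( id ) ) $]
Step 3: shift id. Stack=[( ( id] ptr=3 lookahead=) remaining=[) ) / id + ( ( id ) ) $]
Step 4: reduce F->id. Stack=[( ( F] ptr=3 lookahead=) remaining=[) ) / id + ( ( id ) ) $]
Step 5: reduce T->F. Stack=[( ( T] ptr=3 lookahead=) remaining=[) ) / id + ( ( id ) ) $]
Step 6: reduce E->T. Stack=[( ( E] ptr=3 lookahead=) remaining=[) ) / id + ( ( id ) ) $]
Step 7: shift ). Stack=[( ( E )] ptr=4 lookahead=) remaining=[) / id + ( ( id ) ) $]
Step 8: reduce F->( E ). Stack=[( F] ptr=4 lookahead=) remaining=[) / id + ( ( id ) ) $]
Step 9: reduce T->F. Stack=[( T] ptr=4 lookahead=) remaining=[) / id + ( ( id ) ) $]
Step 10: reduce E->T. Stack=[( E] ptr=4 lookahead=) remaining=[) / id + ( ( id ) ) $]
Step 11: shift ). Stack=[( E )] ptr=5 lookahead=/ remaining=[/ id + ( ( id ) ) $]
Step 12: reduce F->( E ). Stack=[F] ptr=5 lookahead=/ remaining=[/ id + ( ( id ) ) $]
Step 13: reduce T->F. Stack=[T] ptr=5 lookahead=/ remaining=[/ id + ( ( id ) ) $]
Step 14: shift /. Stack=[T /] ptr=6 lookahead=id remaining=[id + ( ( id ) ) $]
Step 15: shift id. Stack=[T / id] ptr=7 lookahead=+ remaining=[+ ( ( id ) ) $]
Step 16: reduce F->id. Stack=[T / F] ptr=7 lookahead=+ remaining=[+ ( ( id ) ) $]
Step 17: reduce T->T / F. Stack=[T] ptr=7 lookahead=+ remaining=[+ ( ( id ) ) $]
Step 18: reduce E->T. Stack=[E] ptr=7 lookahead=+ remaining=[+ ( ( id ) ) $]
Step 19: shift +. Stack=[E +] ptr=8 lookahead=( remaining=[( ( id ) ) $]
Step 20: shift (. Stack=[E + (] ptr=9 lookahead=( remaining=[( id ) ) $]
Step 21: shift (. Stack=[E + ( (] ptr=10 lookahead=id remaining=[id ) ) $]
Step 22: shift id. Stack=[E + ( ( id] ptr=11 lookahead=) remaining=[) ) $]
Step 23: reduce F->id. Stack=[E + ( ( F] ptr=11 lookahead=) remaining=[) ) $]
Step 24: reduce T->F. Stack=[E + ( ( T] ptr=11 lookahead=) remaining=[) ) $]
Step 25: reduce E->T. Stack=[E + ( ( E] ptr=11 lookahead=) remaining=[) ) $]
Step 26: shift ). Stack=[E + ( ( E )] ptr=12 lookahead=) remaining=[) $]
Step 27: reduce F->( E ). Stack=[E + ( F] ptr=12 lookahead=) remaining=[) $]
Step 28: reduce T->F. Stack=[E + ( T] ptr=12 lookahead=) remaining=[) $]
Step 29: reduce E->T. Stack=[E + ( E] ptr=12 lookahead=) remaining=[) $]
Step 30: shift ). Stack=[E + ( E )] ptr=13 lookahead=$ remaining=[$]
Step 31: reduce F->( E ). Stack=[E + F] ptr=13 lookahead=$ remaining=[$]
Step 32: reduce T->F. Stack=[E + T] ptr=13 lookahead=$ remaining=[$]
Step 33: reduce E->E + T. Stack=[E] ptr=13 lookahead=$ remaining=[$]
Step 34: accept. Stack=[E] ptr=13 lookahead=$ remaining=[$]

Answer: 6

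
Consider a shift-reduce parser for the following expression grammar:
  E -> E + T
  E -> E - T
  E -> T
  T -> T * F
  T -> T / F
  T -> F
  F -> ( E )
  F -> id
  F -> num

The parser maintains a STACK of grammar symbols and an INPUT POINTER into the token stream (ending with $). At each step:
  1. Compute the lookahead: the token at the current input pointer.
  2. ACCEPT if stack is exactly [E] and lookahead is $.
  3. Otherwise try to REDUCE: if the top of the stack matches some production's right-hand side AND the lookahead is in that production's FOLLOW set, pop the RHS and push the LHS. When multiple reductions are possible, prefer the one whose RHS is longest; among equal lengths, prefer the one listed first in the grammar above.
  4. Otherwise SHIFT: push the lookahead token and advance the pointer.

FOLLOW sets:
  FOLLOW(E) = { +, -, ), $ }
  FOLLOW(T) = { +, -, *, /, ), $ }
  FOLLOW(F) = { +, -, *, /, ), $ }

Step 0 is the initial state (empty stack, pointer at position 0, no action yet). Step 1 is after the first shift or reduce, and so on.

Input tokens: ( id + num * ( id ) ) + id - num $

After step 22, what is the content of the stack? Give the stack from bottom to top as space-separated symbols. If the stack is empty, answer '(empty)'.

Answer: T

Derivation:
Step 1: shift (. Stack=[(] ptr=1 lookahead=id remaining=[id + num * ( id ) ) + id - num $]
Step 2: shift id. Stack=[( id] ptr=2 lookahead=+ remaining=[+ num * ( id ) ) + id - num $]
Step 3: reduce F->id. Stack=[( F] ptr=2 lookahead=+ remaining=[+ num * ( id ) ) + id - num $]
Step 4: reduce T->F. Stack=[( T] ptr=2 lookahead=+ remaining=[+ num * ( id ) ) + id - num $]
Step 5: reduce E->T. Stack=[( E] ptr=2 lookahead=+ remaining=[+ num * ( id ) ) + id - num $]
Step 6: shift +. Stack=[( E +] ptr=3 lookahead=num remaining=[num * ( id ) ) + id - num $]
Step 7: shift num. Stack=[( E + num] ptr=4 lookahead=* remaining=[* ( id ) ) + id - num $]
Step 8: reduce F->num. Stack=[( E + F] ptr=4 lookahead=* remaining=[* ( id ) ) + id - num $]
Step 9: reduce T->F. Stack=[( E + T] ptr=4 lookahead=* remaining=[* ( id ) ) + id - num $]
Step 10: shift *. Stack=[( E + T *] ptr=5 lookahead=( remaining=[( id ) ) + id - num $]
Step 11: shift (. Stack=[( E + T * (] ptr=6 lookahead=id remaining=[id ) ) + id - num $]
Step 12: shift id. Stack=[( E + T * ( id] ptr=7 lookahead=) remaining=[) ) + id - num $]
Step 13: reduce F->id. Stack=[( E + T * ( F] ptr=7 lookahead=) remaining=[) ) + id - num $]
Step 14: reduce T->F. Stack=[( E + T * ( T] ptr=7 lookahead=) remaining=[) ) + id - num $]
Step 15: reduce E->T. Stack=[( E + T * ( E] ptr=7 lookahead=) remaining=[) ) + id - num $]
Step 16: shift ). Stack=[( E + T * ( E )] ptr=8 lookahead=) remaining=[) + id - num $]
Step 17: reduce F->( E ). Stack=[( E + T * F] ptr=8 lookahead=) remaining=[) + id - num $]
Step 18: reduce T->T * F. Stack=[( E + T] ptr=8 lookahead=) remaining=[) + id - num $]
Step 19: reduce E->E + T. Stack=[( E] ptr=8 lookahead=) remaining=[) + id - num $]
Step 20: shift ). Stack=[( E )] ptr=9 lookahead=+ remaining=[+ id - num $]
Step 21: reduce F->( E ). Stack=[F] ptr=9 lookahead=+ remaining=[+ id - num $]
Step 22: reduce T->F. Stack=[T] ptr=9 lookahead=+ remaining=[+ id - num $]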